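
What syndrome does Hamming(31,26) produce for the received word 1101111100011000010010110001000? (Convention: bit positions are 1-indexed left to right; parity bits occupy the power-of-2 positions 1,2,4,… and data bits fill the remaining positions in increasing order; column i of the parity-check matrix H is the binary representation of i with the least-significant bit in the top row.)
Syndrome s = H · r^T (mod 2), r = 1101111100011000010010110001000:
  s[0] = (1010101010101010101010101010101)·(1101111100011000010010110001000) mod 2 = 1+0+0+0+1+0+1+0+0+0+0+0+1+0+0+0+0+0+0+0+1+0+1+0+0+0+0+0+0+0+0 mod 2 = 0
  s[1] = (0110011001100110011001100110011)·(1101111100011000010010110001000) mod 2 = 0+1+0+0+0+1+1+0+0+0+0+0+0+0+0+0+0+1+0+0+0+0+1+0+0+0+0+0+0+0+0 mod 2 = 1
  s[2] = (0001111000011110000111100001111)·(1101111100011000010010110001000) mod 2 = 0+0+0+1+1+1+1+0+0+0+0+1+1+0+0+0+0+0+0+0+1+0+1+0+0+0+0+1+0+0+0 mod 2 = 1
  s[3] = (0000000111111110000000011111111)·(1101111100011000010010110001000) mod 2 = 0+0+0+0+0+0+0+1+0+0+0+1+1+0+0+0+0+0+0+0+0+0+0+1+0+0+0+1+0+0+0 mod 2 = 1
  s[4] = (0000000000000001111111111111111)·(1101111100011000010010110001000) mod 2 = 0+0+0+0+0+0+0+0+0+0+0+0+0+0+0+0+0+1+0+0+1+0+1+1+0+0+0+1+0+0+0 mod 2 = 1
Syndrome = 01111
Non-zero syndrome: error at position 30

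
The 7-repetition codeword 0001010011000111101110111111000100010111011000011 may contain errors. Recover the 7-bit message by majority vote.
Split into 7-bit blocks and majority-vote each:
  block 1 = 0001010: 2 ones, 5 zeros → 0
  block 2 = 0110001: 3 ones, 4 zeros → 0
  block 3 = 1110111: 6 ones, 1 zeros → 1
  block 4 = 0111111: 6 ones, 1 zeros → 1
  block 5 = 0001000: 1 ones, 6 zeros → 0
  block 6 = 1011101: 5 ones, 2 zeros → 1
  block 7 = 1000011: 3 ones, 4 zeros → 0
Decoded = 0011010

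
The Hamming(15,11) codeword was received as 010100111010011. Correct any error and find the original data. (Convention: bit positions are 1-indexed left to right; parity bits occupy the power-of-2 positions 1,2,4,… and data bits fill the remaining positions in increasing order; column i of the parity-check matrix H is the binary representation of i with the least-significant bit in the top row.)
Syndrome s = H · r^T (mod 2), r = 010100111010011:
  s[0] = (101010101010101)·(010100111010011) mod 2 = 0+0+0+0+0+0+1+0+1+0+1+0+0+0+1 mod 2 = 0
  s[1] = (011001100110011)·(010100111010011) mod 2 = 0+1+0+0+0+0+1+0+0+0+1+0+0+1+1 mod 2 = 1
  s[2] = (000111100001111)·(010100111010011) mod 2 = 0+0+0+1+0+0+1+0+0+0+0+0+0+1+1 mod 2 = 0
  s[3] = (000000011111111)·(010100111010011) mod 2 = 0+0+0+0+0+0+0+1+1+0+1+0+0+1+1 mod 2 = 1
Syndrome = 0101
Column 10 of H equals this syndrome → error at bit 10 (1-indexed).
Flip bit 10: 010100111010011 → 010100111110011
Extract data bits at positions {3,5,6,7,9,10,11,12,13,14,15}: 00011110011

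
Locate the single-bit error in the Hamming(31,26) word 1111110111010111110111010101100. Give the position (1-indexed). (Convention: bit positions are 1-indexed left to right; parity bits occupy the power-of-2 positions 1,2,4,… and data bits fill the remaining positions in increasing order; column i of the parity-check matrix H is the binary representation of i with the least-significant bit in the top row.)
Syndrome s = H · r^T (mod 2), r = 1111110111010111110111010101100:
  s[0] = (1010101010101010101010101010101)·(1111110111010111110111010101100) mod 2 = 1+0+1+0+1+0+0+0+1+0+0+0+0+0+1+0+1+0+0+0+1+0+0+0+0+0+0+0+1+0+0 mod 2 = 0
  s[1] = (0110011001100110011001100110011)·(1111110111010111110111010101100) mod 2 = 0+1+1+0+0+1+0+0+0+1+0+0+0+1+1+0+0+1+0+0+0+1+0+0+0+1+0+0+0+0+0 mod 2 = 1
  s[2] = (0001111000011110000111100001111)·(1111110111010111110111010101100) mod 2 = 0+0+0+1+1+1+0+0+0+0+0+1+0+1+1+0+0+0+0+1+1+1+0+0+0+0+0+1+1+0+0 mod 2 = 1
  s[3] = (0000000111111110000000011111111)·(1111110111010111110111010101100) mod 2 = 0+0+0+0+0+0+0+1+1+1+0+1+0+1+1+0+0+0+0+0+0+0+0+1+0+1+0+1+1+0+0 mod 2 = 0
  s[4] = (0000000000000001111111111111111)·(1111110111010111110111010101100) mod 2 = 0+0+0+0+0+0+0+0+0+0+0+0+0+0+0+1+1+1+0+1+1+1+0+1+0+1+0+1+1+0+0 mod 2 = 0
Syndrome = 01100
Column i of H is the binary representation of i, so the syndrome is the binary index of the flipped bit.
Read s = 01100 with s[0] as LSB: 0·2^0 + 1·2^1 + 1·2^2 + 0·2^3 + 0·2^4 = 6.
Error is at bit position 6.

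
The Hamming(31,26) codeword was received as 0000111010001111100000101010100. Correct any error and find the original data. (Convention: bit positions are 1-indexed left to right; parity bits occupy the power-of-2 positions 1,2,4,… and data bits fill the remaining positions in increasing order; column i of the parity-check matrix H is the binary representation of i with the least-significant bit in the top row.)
Syndrome s = H · r^T (mod 2), r = 0000111010001111100000101010100:
  s[0] = (1010101010101010101010101010101)·(0000111010001111100000101010100) mod 2 = 0+0+0+0+1+0+1+0+1+0+0+0+1+0+1+0+1+0+0+0+0+0+1+0+1+0+1+0+1+0+0 mod 2 = 0
  s[1] = (0110011001100110011001100110011)·(0000111010001111100000101010100) mod 2 = 0+0+0+0+0+1+1+0+0+0+0+0+0+1+1+0+0+0+0+0+0+0+1+0+0+0+1+0+0+0+0 mod 2 = 0
  s[2] = (0001111000011110000111100001111)·(0000111010001111100000101010100) mod 2 = 0+0+0+0+1+1+1+0+0+0+0+0+1+1+1+0+0+0+0+0+0+0+1+0+0+0+0+0+1+0+0 mod 2 = 0
  s[3] = (0000000111111110000000011111111)·(0000111010001111100000101010100) mod 2 = 0+0+0+0+0+0+0+0+1+0+0+0+1+1+1+0+0+0+0+0+0+0+0+0+1+0+1+0+1+0+0 mod 2 = 1
  s[4] = (0000000000000001111111111111111)·(0000111010001111100000101010100) mod 2 = 0+0+0+0+0+0+0+0+0+0+0+0+0+0+0+1+1+0+0+0+0+0+1+0+1+0+1+0+1+0+0 mod 2 = 0
Syndrome = 00010
Column 8 of H equals this syndrome → error at bit 8 (1-indexed).
Flip bit 8: 0000111010001111100000101010100 → 0000111110001111100000101010100
Extract data bits at positions {3,5,6,7,9,10,11,12,13,14,15,17,18,19,20,21,22,23,24,25,26,27,28,29,30,31}: 01111000111100000101010100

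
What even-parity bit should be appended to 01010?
Sum of data bits: 0+1+0+1+0 = 2.
2 mod 2 = 0, so parity bit = 0.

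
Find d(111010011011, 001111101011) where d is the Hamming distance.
XOR = 110101110000, count of 1s = 6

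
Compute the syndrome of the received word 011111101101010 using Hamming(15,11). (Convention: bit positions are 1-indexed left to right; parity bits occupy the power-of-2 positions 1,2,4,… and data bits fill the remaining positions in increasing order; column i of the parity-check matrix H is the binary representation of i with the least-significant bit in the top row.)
Syndrome s = H · r^T (mod 2), r = 011111101101010:
  s[0] = (101010101010101)·(011111101101010) mod 2 = 0+0+1+0+1+0+1+0+1+0+0+0+0+0+0 mod 2 = 0
  s[1] = (011001100110011)·(011111101101010) mod 2 = 0+1+1+0+0+1+1+0+0+1+0+0+0+1+0 mod 2 = 0
  s[2] = (000111100001111)·(011111101101010) mod 2 = 0+0+0+1+1+1+1+0+0+0+0+1+0+1+0 mod 2 = 0
  s[3] = (000000011111111)·(011111101101010) mod 2 = 0+0+0+0+0+0+0+0+1+1+0+1+0+1+0 mod 2 = 0
Syndrome = 0000
s = 0: no error detected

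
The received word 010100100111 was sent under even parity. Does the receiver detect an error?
Sum of received bits: 0+1+0+1+0+0+1+0+0+1+1+1 = 6; 6 mod 2 = 0. Result is 0 → no error detected.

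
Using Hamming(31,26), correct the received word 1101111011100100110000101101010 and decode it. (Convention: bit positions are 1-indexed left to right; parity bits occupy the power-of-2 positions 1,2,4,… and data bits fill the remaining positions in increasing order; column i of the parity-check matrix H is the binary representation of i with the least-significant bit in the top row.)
Syndrome s = H · r^T (mod 2), r = 1101111011100100110000101101010:
  s[0] = (1010101010101010101010101010101)·(1101111011100100110000101101010) mod 2 = 1+0+0+0+1+0+1+0+1+0+1+0+0+0+0+0+1+0+0+0+0+0+1+0+1+0+0+0+0+0+0 mod 2 = 0
  s[1] = (0110011001100110011001100110011)·(1101111011100100110000101101010) mod 2 = 0+1+0+0+0+1+1+0+0+1+1+0+0+1+0+0+0+1+0+0+0+0+1+0+0+1+0+0+0+1+0 mod 2 = 0
  s[2] = (0001111000011110000111100001111)·(1101111011100100110000101101010) mod 2 = 0+0+0+1+1+1+1+0+0+0+0+0+0+1+0+0+0+0+0+0+0+0+1+0+0+0+0+1+0+1+0 mod 2 = 0
  s[3] = (0000000111111110000000011111111)·(1101111011100100110000101101010) mod 2 = 0+0+0+0+0+0+0+0+1+1+1+0+0+1+0+0+0+0+0+0+0+0+0+0+1+1+0+1+0+1+0 mod 2 = 0
  s[4] = (0000000000000001111111111111111)·(1101111011100100110000101101010) mod 2 = 0+0+0+0+0+0+0+0+0+0+0+0+0+0+0+0+1+1+0+0+0+0+1+0+1+1+0+1+0+1+0 mod 2 = 1
Syndrome = 00001
Column 16 of H equals this syndrome → error at bit 16 (1-indexed).
Flip bit 16: 1101111011100100110000101101010 → 1101111011100101110000101101010
Extract data bits at positions {3,5,6,7,9,10,11,12,13,14,15,17,18,19,20,21,22,23,24,25,26,27,28,29,30,31}: 01111110010110000101101010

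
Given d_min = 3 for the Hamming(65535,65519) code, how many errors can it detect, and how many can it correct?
Detection only: up to d_min − 1 = 2 errors.
Correction: up to ⌊(d_min − 1)/2⌋ = ⌊2/2⌋ = 1 errors.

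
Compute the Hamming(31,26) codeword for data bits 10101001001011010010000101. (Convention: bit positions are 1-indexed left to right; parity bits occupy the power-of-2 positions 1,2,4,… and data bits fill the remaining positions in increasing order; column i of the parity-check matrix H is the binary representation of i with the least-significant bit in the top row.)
Codeword c = d · G (mod 2), d = 10101001001011010010000101:
  c[0] = d·G[:,0] = (10101001001011010010000101)·(11011010101101010101010101) mod 2 = 1+0+0+0+1+0+0+0+0+0+1+0+0+1+0+1+0+0+0+0+0+0+0+1+0+1 mod 2 = 1
  c[1] = d·G[:,1] = (10101001001011010010000101)·(10110110011011001100110011) mod 2 = 1+0+1+0+0+0+0+0+0+0+1+0+1+1+0+0+0+0+0+0+0+0+0+0+0+1 mod 2 = 0
  c[2] = d·G[:,2] = (10101001001011010010000101)·(10000000000000000000000000) mod 2 = 1+0+0+0+0+0+0+0+0+0+0+0+0+0+0+0+0+0+0+0+0+0+0+0+0+0 mod 2 = 1
  c[3] = d·G[:,3] = (10101001001011010010000101)·(01110001111000111100001111) mod 2 = 0+0+1+0+0+0+0+1+0+0+1+0+0+0+0+1+0+0+0+0+0+0+0+1+0+1 mod 2 = 0
  c[4] = d·G[:,4] = (10101001001011010010000101)·(01000000000000000000000000) mod 2 = 0+0+0+0+0+0+0+0+0+0+0+0+0+0+0+0+0+0+0+0+0+0+0+0+0+0 mod 2 = 0
  c[5] = d·G[:,5] = (10101001001011010010000101)·(00100000000000000000000000) mod 2 = 0+0+1+0+0+0+0+0+0+0+0+0+0+0+0+0+0+0+0+0+0+0+0+0+0+0 mod 2 = 1
  c[6] = d·G[:,6] = (10101001001011010010000101)·(00010000000000000000000000) mod 2 = 0+0+0+0+0+0+0+0+0+0+0+0+0+0+0+0+0+0+0+0+0+0+0+0+0+0 mod 2 = 0
  c[7] = d·G[:,7] = (10101001001011010010000101)·(00001111111000000011111111) mod 2 = 0+0+0+0+1+0+0+1+0+0+1+0+0+0+0+0+0+0+1+0+0+0+0+1+0+1 mod 2 = 0
  c[8] = d·G[:,8] = (10101001001011010010000101)·(00001000000000000000000000) mod 2 = 0+0+0+0+1+0+0+0+0+0+0+0+0+0+0+0+0+0+0+0+0+0+0+0+0+0 mod 2 = 1
  c[9] = d·G[:,9] = (10101001001011010010000101)·(00000100000000000000000000) mod 2 = 0+0+0+0+0+0+0+0+0+0+0+0+0+0+0+0+0+0+0+0+0+0+0+0+0+0 mod 2 = 0
  c[10] = d·G[:,10] = (10101001001011010010000101)·(00000010000000000000000000) mod 2 = 0+0+0+0+0+0+0+0+0+0+0+0+0+0+0+0+0+0+0+0+0+0+0+0+0+0 mod 2 = 0
  c[11] = d·G[:,11] = (10101001001011010010000101)·(00000001000000000000000000) mod 2 = 0+0+0+0+0+0+0+1+0+0+0+0+0+0+0+0+0+0+0+0+0+0+0+0+0+0 mod 2 = 1
  c[12] = d·G[:,12] = (10101001001011010010000101)·(00000000100000000000000000) mod 2 = 0+0+0+0+0+0+0+0+0+0+0+0+0+0+0+0+0+0+0+0+0+0+0+0+0+0 mod 2 = 0
  c[13] = d·G[:,13] = (10101001001011010010000101)·(00000000010000000000000000) mod 2 = 0+0+0+0+0+0+0+0+0+0+0+0+0+0+0+0+0+0+0+0+0+0+0+0+0+0 mod 2 = 0
  c[14] = d·G[:,14] = (10101001001011010010000101)·(00000000001000000000000000) mod 2 = 0+0+0+0+0+0+0+0+0+0+1+0+0+0+0+0+0+0+0+0+0+0+0+0+0+0 mod 2 = 1
  c[15] = d·G[:,15] = (10101001001011010010000101)·(00000000000111111111111111) mod 2 = 0+0+0+0+0+0+0+0+0+0+0+0+1+1+0+1+0+0+1+0+0+0+0+1+0+1 mod 2 = 0
  c[16] = d·G[:,16] = (10101001001011010010000101)·(00000000000100000000000000) mod 2 = 0+0+0+0+0+0+0+0+0+0+0+0+0+0+0+0+0+0+0+0+0+0+0+0+0+0 mod 2 = 0
  c[17] = d·G[:,17] = (10101001001011010010000101)·(00000000000010000000000000) mod 2 = 0+0+0+0+0+0+0+0+0+0+0+0+1+0+0+0+0+0+0+0+0+0+0+0+0+0 mod 2 = 1
  c[18] = d·G[:,18] = (10101001001011010010000101)·(00000000000001000000000000) mod 2 = 0+0+0+0+0+0+0+0+0+0+0+0+0+1+0+0+0+0+0+0+0+0+0+0+0+0 mod 2 = 1
  c[19] = d·G[:,19] = (10101001001011010010000101)·(00000000000000100000000000) mod 2 = 0+0+0+0+0+0+0+0+0+0+0+0+0+0+0+0+0+0+0+0+0+0+0+0+0+0 mod 2 = 0
  c[20] = d·G[:,20] = (10101001001011010010000101)·(00000000000000010000000000) mod 2 = 0+0+0+0+0+0+0+0+0+0+0+0+0+0+0+1+0+0+0+0+0+0+0+0+0+0 mod 2 = 1
  c[21] = d·G[:,21] = (10101001001011010010000101)·(00000000000000001000000000) mod 2 = 0+0+0+0+0+0+0+0+0+0+0+0+0+0+0+0+0+0+0+0+0+0+0+0+0+0 mod 2 = 0
  c[22] = d·G[:,22] = (10101001001011010010000101)·(00000000000000000100000000) mod 2 = 0+0+0+0+0+0+0+0+0+0+0+0+0+0+0+0+0+0+0+0+0+0+0+0+0+0 mod 2 = 0
  c[23] = d·G[:,23] = (10101001001011010010000101)·(00000000000000000010000000) mod 2 = 0+0+0+0+0+0+0+0+0+0+0+0+0+0+0+0+0+0+1+0+0+0+0+0+0+0 mod 2 = 1
  c[24] = d·G[:,24] = (10101001001011010010000101)·(00000000000000000001000000) mod 2 = 0+0+0+0+0+0+0+0+0+0+0+0+0+0+0+0+0+0+0+0+0+0+0+0+0+0 mod 2 = 0
  c[25] = d·G[:,25] = (10101001001011010010000101)·(00000000000000000000100000) mod 2 = 0+0+0+0+0+0+0+0+0+0+0+0+0+0+0+0+0+0+0+0+0+0+0+0+0+0 mod 2 = 0
  c[26] = d·G[:,26] = (10101001001011010010000101)·(00000000000000000000010000) mod 2 = 0+0+0+0+0+0+0+0+0+0+0+0+0+0+0+0+0+0+0+0+0+0+0+0+0+0 mod 2 = 0
  c[27] = d·G[:,27] = (10101001001011010010000101)·(00000000000000000000001000) mod 2 = 0+0+0+0+0+0+0+0+0+0+0+0+0+0+0+0+0+0+0+0+0+0+0+0+0+0 mod 2 = 0
  c[28] = d·G[:,28] = (10101001001011010010000101)·(00000000000000000000000100) mod 2 = 0+0+0+0+0+0+0+0+0+0+0+0+0+0+0+0+0+0+0+0+0+0+0+1+0+0 mod 2 = 1
  c[29] = d·G[:,29] = (10101001001011010010000101)·(00000000000000000000000010) mod 2 = 0+0+0+0+0+0+0+0+0+0+0+0+0+0+0+0+0+0+0+0+0+0+0+0+0+0 mod 2 = 0
  c[30] = d·G[:,30] = (10101001001011010010000101)·(00000000000000000000000001) mod 2 = 0+0+0+0+0+0+0+0+0+0+0+0+0+0+0+0+0+0+0+0+0+0+0+0+0+1 mod 2 = 1
Codeword = 1010010010010010011010010000101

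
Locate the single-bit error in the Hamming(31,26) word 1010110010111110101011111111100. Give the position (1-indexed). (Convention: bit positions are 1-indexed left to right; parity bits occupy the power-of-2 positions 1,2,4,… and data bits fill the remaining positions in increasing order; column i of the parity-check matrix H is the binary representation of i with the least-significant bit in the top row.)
Syndrome s = H · r^T (mod 2), r = 1010110010111110101011111111100:
  s[0] = (1010101010101010101010101010101)·(1010110010111110101011111111100) mod 2 = 1+0+1+0+1+0+0+0+1+0+1+0+1+0+1+0+1+0+1+0+1+0+1+0+1+0+1+0+1+0+0 mod 2 = 0
  s[1] = (0110011001100110011001100110011)·(1010110010111110101011111111100) mod 2 = 0+0+1+0+0+1+0+0+0+0+1+0+0+1+1+0+0+0+1+0+0+1+1+0+0+1+1+0+0+0+0 mod 2 = 0
  s[2] = (0001111000011110000111100001111)·(1010110010111110101011111111100) mod 2 = 0+0+0+0+1+1+0+0+0+0+0+1+1+1+1+0+0+0+0+0+1+1+1+0+0+0+0+1+1+0+0 mod 2 = 1
  s[3] = (0000000111111110000000011111111)·(1010110010111110101011111111100) mod 2 = 0+0+0+0+0+0+0+0+1+0+1+1+1+1+1+0+0+0+0+0+0+0+0+1+1+1+1+1+1+0+0 mod 2 = 0
  s[4] = (0000000000000001111111111111111)·(1010110010111110101011111111100) mod 2 = 0+0+0+0+0+0+0+0+0+0+0+0+0+0+0+0+1+0+1+0+1+1+1+1+1+1+1+1+1+0+0 mod 2 = 1
Syndrome = 00101
Column i of H is the binary representation of i, so the syndrome is the binary index of the flipped bit.
Read s = 00101 with s[0] as LSB: 0·2^0 + 0·2^1 + 1·2^2 + 0·2^3 + 1·2^4 = 20.
Error is at bit position 20.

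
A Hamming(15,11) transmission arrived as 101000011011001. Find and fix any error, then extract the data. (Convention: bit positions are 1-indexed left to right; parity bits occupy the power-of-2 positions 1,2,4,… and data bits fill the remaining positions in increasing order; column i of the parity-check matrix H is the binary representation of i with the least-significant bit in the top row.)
Syndrome s = H · r^T (mod 2), r = 101000011011001:
  s[0] = (101010101010101)·(101000011011001) mod 2 = 1+0+1+0+0+0+0+0+1+0+1+0+0+0+1 mod 2 = 1
  s[1] = (011001100110011)·(101000011011001) mod 2 = 0+0+1+0+0+0+0+0+0+0+1+0+0+0+1 mod 2 = 1
  s[2] = (000111100001111)·(101000011011001) mod 2 = 0+0+0+0+0+0+0+0+0+0+0+1+0+0+1 mod 2 = 0
  s[3] = (000000011111111)·(101000011011001) mod 2 = 0+0+0+0+0+0+0+1+1+0+1+1+0+0+1 mod 2 = 1
Syndrome = 1101
Column 11 of H equals this syndrome → error at bit 11 (1-indexed).
Flip bit 11: 101000011011001 → 101000011001001
Extract data bits at positions {3,5,6,7,9,10,11,12,13,14,15}: 10001001001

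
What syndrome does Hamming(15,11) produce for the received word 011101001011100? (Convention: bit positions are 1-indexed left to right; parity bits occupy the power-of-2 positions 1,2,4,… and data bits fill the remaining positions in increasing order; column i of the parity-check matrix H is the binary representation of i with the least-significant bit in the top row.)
Syndrome s = H · r^T (mod 2), r = 011101001011100:
  s[0] = (101010101010101)·(011101001011100) mod 2 = 0+0+1+0+0+0+0+0+1+0+1+0+1+0+0 mod 2 = 0
  s[1] = (011001100110011)·(011101001011100) mod 2 = 0+1+1+0+0+1+0+0+0+0+1+0+0+0+0 mod 2 = 0
  s[2] = (000111100001111)·(011101001011100) mod 2 = 0+0+0+1+0+1+0+0+0+0+0+1+1+0+0 mod 2 = 0
  s[3] = (000000011111111)·(011101001011100) mod 2 = 0+0+0+0+0+0+0+0+1+0+1+1+1+0+0 mod 2 = 0
Syndrome = 0000
s = 0: no error detected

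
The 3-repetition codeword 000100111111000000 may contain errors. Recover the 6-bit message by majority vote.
Split into 3-bit blocks and majority-vote each:
  block 1 = 000: 0 ones, 3 zeros → 0
  block 2 = 100: 1 ones, 2 zeros → 0
  block 3 = 111: 3 ones, 0 zeros → 1
  block 4 = 111: 3 ones, 0 zeros → 1
  block 5 = 000: 0 ones, 3 zeros → 0
  block 6 = 000: 0 ones, 3 zeros → 0
Decoded = 001100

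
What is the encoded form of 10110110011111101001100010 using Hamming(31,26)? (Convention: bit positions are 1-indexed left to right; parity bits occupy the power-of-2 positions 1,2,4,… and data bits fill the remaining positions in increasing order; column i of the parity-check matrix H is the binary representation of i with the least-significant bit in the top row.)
Codeword c = d · G (mod 2), d = 10110110011111101001100010:
  c[0] = d·G[:,0] = (10110110011111101001100010)·(11011010101101010101010101) mod 2 = 1+0+0+1+0+0+1+0+0+0+1+1+0+1+0+0+0+0+0+1+0+0+0+0+0+0 mod 2 = 1
  c[1] = d·G[:,1] = (10110110011111101001100010)·(10110110011011001100110011) mod 2 = 1+0+1+1+0+1+1+0+0+1+1+0+1+1+0+0+1+0+0+0+1+0+0+0+1+0 mod 2 = 0
  c[2] = d·G[:,2] = (10110110011111101001100010)·(10000000000000000000000000) mod 2 = 1+0+0+0+0+0+0+0+0+0+0+0+0+0+0+0+0+0+0+0+0+0+0+0+0+0 mod 2 = 1
  c[3] = d·G[:,3] = (10110110011111101001100010)·(01110001111000111100001111) mod 2 = 0+0+1+1+0+0+0+0+0+1+1+0+0+0+1+0+1+0+0+0+0+0+0+0+1+0 mod 2 = 1
  c[4] = d·G[:,4] = (10110110011111101001100010)·(01000000000000000000000000) mod 2 = 0+0+0+0+0+0+0+0+0+0+0+0+0+0+0+0+0+0+0+0+0+0+0+0+0+0 mod 2 = 0
  c[5] = d·G[:,5] = (10110110011111101001100010)·(00100000000000000000000000) mod 2 = 0+0+1+0+0+0+0+0+0+0+0+0+0+0+0+0+0+0+0+0+0+0+0+0+0+0 mod 2 = 1
  c[6] = d·G[:,6] = (10110110011111101001100010)·(00010000000000000000000000) mod 2 = 0+0+0+1+0+0+0+0+0+0+0+0+0+0+0+0+0+0+0+0+0+0+0+0+0+0 mod 2 = 1
  c[7] = d·G[:,7] = (10110110011111101001100010)·(00001111111000000011111111) mod 2 = 0+0+0+0+0+1+1+0+0+1+1+0+0+0+0+0+0+0+0+1+1+0+0+0+1+0 mod 2 = 1
  c[8] = d·G[:,8] = (10110110011111101001100010)·(00001000000000000000000000) mod 2 = 0+0+0+0+0+0+0+0+0+0+0+0+0+0+0+0+0+0+0+0+0+0+0+0+0+0 mod 2 = 0
  c[9] = d·G[:,9] = (10110110011111101001100010)·(00000100000000000000000000) mod 2 = 0+0+0+0+0+1+0+0+0+0+0+0+0+0+0+0+0+0+0+0+0+0+0+0+0+0 mod 2 = 1
  c[10] = d·G[:,10] = (10110110011111101001100010)·(00000010000000000000000000) mod 2 = 0+0+0+0+0+0+1+0+0+0+0+0+0+0+0+0+0+0+0+0+0+0+0+0+0+0 mod 2 = 1
  c[11] = d·G[:,11] = (10110110011111101001100010)·(00000001000000000000000000) mod 2 = 0+0+0+0+0+0+0+0+0+0+0+0+0+0+0+0+0+0+0+0+0+0+0+0+0+0 mod 2 = 0
  c[12] = d·G[:,12] = (10110110011111101001100010)·(00000000100000000000000000) mod 2 = 0+0+0+0+0+0+0+0+0+0+0+0+0+0+0+0+0+0+0+0+0+0+0+0+0+0 mod 2 = 0
  c[13] = d·G[:,13] = (10110110011111101001100010)·(00000000010000000000000000) mod 2 = 0+0+0+0+0+0+0+0+0+1+0+0+0+0+0+0+0+0+0+0+0+0+0+0+0+0 mod 2 = 1
  c[14] = d·G[:,14] = (10110110011111101001100010)·(00000000001000000000000000) mod 2 = 0+0+0+0+0+0+0+0+0+0+1+0+0+0+0+0+0+0+0+0+0+0+0+0+0+0 mod 2 = 1
  c[15] = d·G[:,15] = (10110110011111101001100010)·(00000000000111111111111111) mod 2 = 0+0+0+0+0+0+0+0+0+0+0+1+1+1+1+0+1+0+0+1+1+0+0+0+1+0 mod 2 = 0
  c[16] = d·G[:,16] = (10110110011111101001100010)·(00000000000100000000000000) mod 2 = 0+0+0+0+0+0+0+0+0+0+0+1+0+0+0+0+0+0+0+0+0+0+0+0+0+0 mod 2 = 1
  c[17] = d·G[:,17] = (10110110011111101001100010)·(00000000000010000000000000) mod 2 = 0+0+0+0+0+0+0+0+0+0+0+0+1+0+0+0+0+0+0+0+0+0+0+0+0+0 mod 2 = 1
  c[18] = d·G[:,18] = (10110110011111101001100010)·(00000000000001000000000000) mod 2 = 0+0+0+0+0+0+0+0+0+0+0+0+0+1+0+0+0+0+0+0+0+0+0+0+0+0 mod 2 = 1
  c[19] = d·G[:,19] = (10110110011111101001100010)·(00000000000000100000000000) mod 2 = 0+0+0+0+0+0+0+0+0+0+0+0+0+0+1+0+0+0+0+0+0+0+0+0+0+0 mod 2 = 1
  c[20] = d·G[:,20] = (10110110011111101001100010)·(00000000000000010000000000) mod 2 = 0+0+0+0+0+0+0+0+0+0+0+0+0+0+0+0+0+0+0+0+0+0+0+0+0+0 mod 2 = 0
  c[21] = d·G[:,21] = (10110110011111101001100010)·(00000000000000001000000000) mod 2 = 0+0+0+0+0+0+0+0+0+0+0+0+0+0+0+0+1+0+0+0+0+0+0+0+0+0 mod 2 = 1
  c[22] = d·G[:,22] = (10110110011111101001100010)·(00000000000000000100000000) mod 2 = 0+0+0+0+0+0+0+0+0+0+0+0+0+0+0+0+0+0+0+0+0+0+0+0+0+0 mod 2 = 0
  c[23] = d·G[:,23] = (10110110011111101001100010)·(00000000000000000010000000) mod 2 = 0+0+0+0+0+0+0+0+0+0+0+0+0+0+0+0+0+0+0+0+0+0+0+0+0+0 mod 2 = 0
  c[24] = d·G[:,24] = (10110110011111101001100010)·(00000000000000000001000000) mod 2 = 0+0+0+0+0+0+0+0+0+0+0+0+0+0+0+0+0+0+0+1+0+0+0+0+0+0 mod 2 = 1
  c[25] = d·G[:,25] = (10110110011111101001100010)·(00000000000000000000100000) mod 2 = 0+0+0+0+0+0+0+0+0+0+0+0+0+0+0+0+0+0+0+0+1+0+0+0+0+0 mod 2 = 1
  c[26] = d·G[:,26] = (10110110011111101001100010)·(00000000000000000000010000) mod 2 = 0+0+0+0+0+0+0+0+0+0+0+0+0+0+0+0+0+0+0+0+0+0+0+0+0+0 mod 2 = 0
  c[27] = d·G[:,27] = (10110110011111101001100010)·(00000000000000000000001000) mod 2 = 0+0+0+0+0+0+0+0+0+0+0+0+0+0+0+0+0+0+0+0+0+0+0+0+0+0 mod 2 = 0
  c[28] = d·G[:,28] = (10110110011111101001100010)·(00000000000000000000000100) mod 2 = 0+0+0+0+0+0+0+0+0+0+0+0+0+0+0+0+0+0+0+0+0+0+0+0+0+0 mod 2 = 0
  c[29] = d·G[:,29] = (10110110011111101001100010)·(00000000000000000000000010) mod 2 = 0+0+0+0+0+0+0+0+0+0+0+0+0+0+0+0+0+0+0+0+0+0+0+0+1+0 mod 2 = 1
  c[30] = d·G[:,30] = (10110110011111101001100010)·(00000000000000000000000001) mod 2 = 0+0+0+0+0+0+0+0+0+0+0+0+0+0+0+0+0+0+0+0+0+0+0+0+0+0 mod 2 = 0
Codeword = 1011011101100110111101001100010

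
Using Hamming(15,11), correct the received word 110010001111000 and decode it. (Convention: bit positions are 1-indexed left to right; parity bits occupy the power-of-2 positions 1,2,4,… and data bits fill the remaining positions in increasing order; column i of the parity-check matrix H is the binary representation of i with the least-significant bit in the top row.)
Syndrome s = H · r^T (mod 2), r = 110010001111000:
  s[0] = (101010101010101)·(110010001111000) mod 2 = 1+0+0+0+1+0+0+0+1+0+1+0+0+0+0 mod 2 = 0
  s[1] = (011001100110011)·(110010001111000) mod 2 = 0+1+0+0+0+0+0+0+0+1+1+0+0+0+0 mod 2 = 1
  s[2] = (000111100001111)·(110010001111000) mod 2 = 0+0+0+0+1+0+0+0+0+0+0+1+0+0+0 mod 2 = 0
  s[3] = (000000011111111)·(110010001111000) mod 2 = 0+0+0+0+0+0+0+0+1+1+1+1+0+0+0 mod 2 = 0
Syndrome = 0100
Column 2 of H equals this syndrome → error at bit 2 (1-indexed).
Flip bit 2: 110010001111000 → 100010001111000
Extract data bits at positions {3,5,6,7,9,10,11,12,13,14,15}: 01001111000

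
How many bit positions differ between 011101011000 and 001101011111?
XOR = 010000000111, count of 1s = 4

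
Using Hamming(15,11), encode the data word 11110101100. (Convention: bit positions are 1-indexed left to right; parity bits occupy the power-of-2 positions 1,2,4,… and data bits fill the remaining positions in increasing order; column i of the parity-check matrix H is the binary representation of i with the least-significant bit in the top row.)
Codeword c = d · G (mod 2), d = 11110101100:
  c[0] = d·G[:,0] = (11110101100)·(11011010101) mod 2 = 1+1+0+1+0+0+0+0+1+0+0 mod 2 = 0
  c[1] = d·G[:,1] = (11110101100)·(10110110011) mod 2 = 1+0+1+1+0+1+0+0+0+0+0 mod 2 = 0
  c[2] = d·G[:,2] = (11110101100)·(10000000000) mod 2 = 1+0+0+0+0+0+0+0+0+0+0 mod 2 = 1
  c[3] = d·G[:,3] = (11110101100)·(01110001111) mod 2 = 0+1+1+1+0+0+0+1+1+0+0 mod 2 = 1
  c[4] = d·G[:,4] = (11110101100)·(01000000000) mod 2 = 0+1+0+0+0+0+0+0+0+0+0 mod 2 = 1
  c[5] = d·G[:,5] = (11110101100)·(00100000000) mod 2 = 0+0+1+0+0+0+0+0+0+0+0 mod 2 = 1
  c[6] = d·G[:,6] = (11110101100)·(00010000000) mod 2 = 0+0+0+1+0+0+0+0+0+0+0 mod 2 = 1
  c[7] = d·G[:,7] = (11110101100)·(00001111111) mod 2 = 0+0+0+0+0+1+0+1+1+0+0 mod 2 = 1
  c[8] = d·G[:,8] = (11110101100)·(00001000000) mod 2 = 0+0+0+0+0+0+0+0+0+0+0 mod 2 = 0
  c[9] = d·G[:,9] = (11110101100)·(00000100000) mod 2 = 0+0+0+0+0+1+0+0+0+0+0 mod 2 = 1
  c[10] = d·G[:,10] = (11110101100)·(00000010000) mod 2 = 0+0+0+0+0+0+0+0+0+0+0 mod 2 = 0
  c[11] = d·G[:,11] = (11110101100)·(00000001000) mod 2 = 0+0+0+0+0+0+0+1+0+0+0 mod 2 = 1
  c[12] = d·G[:,12] = (11110101100)·(00000000100) mod 2 = 0+0+0+0+0+0+0+0+1+0+0 mod 2 = 1
  c[13] = d·G[:,13] = (11110101100)·(00000000010) mod 2 = 0+0+0+0+0+0+0+0+0+0+0 mod 2 = 0
  c[14] = d·G[:,14] = (11110101100)·(00000000001) mod 2 = 0+0+0+0+0+0+0+0+0+0+0 mod 2 = 0
Codeword = 001111110101100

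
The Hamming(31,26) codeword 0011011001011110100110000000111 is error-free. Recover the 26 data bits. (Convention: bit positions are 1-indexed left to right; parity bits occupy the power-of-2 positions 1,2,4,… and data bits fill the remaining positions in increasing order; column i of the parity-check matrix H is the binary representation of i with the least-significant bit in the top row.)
Parity bits occupy power-of-2 positions; data bits are at positions {3,5,6,7,9,10,11,12,13,14,15,17,18,19,20,21,22,23,24,25,26,27,28,29,30,31} (1-indexed).
Extract: c[3]=1 c[5]=0 c[6]=1 c[7]=1 c[9]=0 c[10]=1 c[11]=0 c[12]=1 c[13]=1 c[14]=1 c[15]=1 c[17]=1 c[18]=0 c[19]=0 c[20]=1 c[21]=1 c[22]=0 c[23]=0 c[24]=0 c[25]=0 c[26]=0 c[27]=0 c[28]=0 c[29]=1 c[30]=1 c[31]=1
Data = 10110101111100110000000111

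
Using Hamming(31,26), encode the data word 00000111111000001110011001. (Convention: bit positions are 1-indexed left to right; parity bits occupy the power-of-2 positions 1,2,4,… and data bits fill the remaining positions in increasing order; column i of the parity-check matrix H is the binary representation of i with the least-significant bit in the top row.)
Codeword c = d · G (mod 2), d = 00000111111000001110011001:
  c[0] = d·G[:,0] = (00000111111000001110011001)·(11011010101101010101010101) mod 2 = 0+0+0+0+0+0+1+0+1+0+1+0+0+0+0+0+0+1+0+0+0+1+0+0+0+1 mod 2 = 0
  c[1] = d·G[:,1] = (00000111111000001110011001)·(10110110011011001100110011) mod 2 = 0+0+0+0+0+1+1+0+0+1+1+0+0+0+0+0+1+1+0+0+0+1+0+0+0+1 mod 2 = 0
  c[2] = d·G[:,2] = (00000111111000001110011001)·(10000000000000000000000000) mod 2 = 0+0+0+0+0+0+0+0+0+0+0+0+0+0+0+0+0+0+0+0+0+0+0+0+0+0 mod 2 = 0
  c[3] = d·G[:,3] = (00000111111000001110011001)·(01110001111000111100001111) mod 2 = 0+0+0+0+0+0+0+1+1+1+1+0+0+0+0+0+1+1+0+0+0+0+1+0+0+1 mod 2 = 0
  c[4] = d·G[:,4] = (00000111111000001110011001)·(01000000000000000000000000) mod 2 = 0+0+0+0+0+0+0+0+0+0+0+0+0+0+0+0+0+0+0+0+0+0+0+0+0+0 mod 2 = 0
  c[5] = d·G[:,5] = (00000111111000001110011001)·(00100000000000000000000000) mod 2 = 0+0+0+0+0+0+0+0+0+0+0+0+0+0+0+0+0+0+0+0+0+0+0+0+0+0 mod 2 = 0
  c[6] = d·G[:,6] = (00000111111000001110011001)·(00010000000000000000000000) mod 2 = 0+0+0+0+0+0+0+0+0+0+0+0+0+0+0+0+0+0+0+0+0+0+0+0+0+0 mod 2 = 0
  c[7] = d·G[:,7] = (00000111111000001110011001)·(00001111111000000011111111) mod 2 = 0+0+0+0+0+1+1+1+1+1+1+0+0+0+0+0+0+0+1+0+0+1+1+0+0+1 mod 2 = 0
  c[8] = d·G[:,8] = (00000111111000001110011001)·(00001000000000000000000000) mod 2 = 0+0+0+0+0+0+0+0+0+0+0+0+0+0+0+0+0+0+0+0+0+0+0+0+0+0 mod 2 = 0
  c[9] = d·G[:,9] = (00000111111000001110011001)·(00000100000000000000000000) mod 2 = 0+0+0+0+0+1+0+0+0+0+0+0+0+0+0+0+0+0+0+0+0+0+0+0+0+0 mod 2 = 1
  c[10] = d·G[:,10] = (00000111111000001110011001)·(00000010000000000000000000) mod 2 = 0+0+0+0+0+0+1+0+0+0+0+0+0+0+0+0+0+0+0+0+0+0+0+0+0+0 mod 2 = 1
  c[11] = d·G[:,11] = (00000111111000001110011001)·(00000001000000000000000000) mod 2 = 0+0+0+0+0+0+0+1+0+0+0+0+0+0+0+0+0+0+0+0+0+0+0+0+0+0 mod 2 = 1
  c[12] = d·G[:,12] = (00000111111000001110011001)·(00000000100000000000000000) mod 2 = 0+0+0+0+0+0+0+0+1+0+0+0+0+0+0+0+0+0+0+0+0+0+0+0+0+0 mod 2 = 1
  c[13] = d·G[:,13] = (00000111111000001110011001)·(00000000010000000000000000) mod 2 = 0+0+0+0+0+0+0+0+0+1+0+0+0+0+0+0+0+0+0+0+0+0+0+0+0+0 mod 2 = 1
  c[14] = d·G[:,14] = (00000111111000001110011001)·(00000000001000000000000000) mod 2 = 0+0+0+0+0+0+0+0+0+0+1+0+0+0+0+0+0+0+0+0+0+0+0+0+0+0 mod 2 = 1
  c[15] = d·G[:,15] = (00000111111000001110011001)·(00000000000111111111111111) mod 2 = 0+0+0+0+0+0+0+0+0+0+0+0+0+0+0+0+1+1+1+0+0+1+1+0+0+1 mod 2 = 0
  c[16] = d·G[:,16] = (00000111111000001110011001)·(00000000000100000000000000) mod 2 = 0+0+0+0+0+0+0+0+0+0+0+0+0+0+0+0+0+0+0+0+0+0+0+0+0+0 mod 2 = 0
  c[17] = d·G[:,17] = (00000111111000001110011001)·(00000000000010000000000000) mod 2 = 0+0+0+0+0+0+0+0+0+0+0+0+0+0+0+0+0+0+0+0+0+0+0+0+0+0 mod 2 = 0
  c[18] = d·G[:,18] = (00000111111000001110011001)·(00000000000001000000000000) mod 2 = 0+0+0+0+0+0+0+0+0+0+0+0+0+0+0+0+0+0+0+0+0+0+0+0+0+0 mod 2 = 0
  c[19] = d·G[:,19] = (00000111111000001110011001)·(00000000000000100000000000) mod 2 = 0+0+0+0+0+0+0+0+0+0+0+0+0+0+0+0+0+0+0+0+0+0+0+0+0+0 mod 2 = 0
  c[20] = d·G[:,20] = (00000111111000001110011001)·(00000000000000010000000000) mod 2 = 0+0+0+0+0+0+0+0+0+0+0+0+0+0+0+0+0+0+0+0+0+0+0+0+0+0 mod 2 = 0
  c[21] = d·G[:,21] = (00000111111000001110011001)·(00000000000000001000000000) mod 2 = 0+0+0+0+0+0+0+0+0+0+0+0+0+0+0+0+1+0+0+0+0+0+0+0+0+0 mod 2 = 1
  c[22] = d·G[:,22] = (00000111111000001110011001)·(00000000000000000100000000) mod 2 = 0+0+0+0+0+0+0+0+0+0+0+0+0+0+0+0+0+1+0+0+0+0+0+0+0+0 mod 2 = 1
  c[23] = d·G[:,23] = (00000111111000001110011001)·(00000000000000000010000000) mod 2 = 0+0+0+0+0+0+0+0+0+0+0+0+0+0+0+0+0+0+1+0+0+0+0+0+0+0 mod 2 = 1
  c[24] = d·G[:,24] = (00000111111000001110011001)·(00000000000000000001000000) mod 2 = 0+0+0+0+0+0+0+0+0+0+0+0+0+0+0+0+0+0+0+0+0+0+0+0+0+0 mod 2 = 0
  c[25] = d·G[:,25] = (00000111111000001110011001)·(00000000000000000000100000) mod 2 = 0+0+0+0+0+0+0+0+0+0+0+0+0+0+0+0+0+0+0+0+0+0+0+0+0+0 mod 2 = 0
  c[26] = d·G[:,26] = (00000111111000001110011001)·(00000000000000000000010000) mod 2 = 0+0+0+0+0+0+0+0+0+0+0+0+0+0+0+0+0+0+0+0+0+1+0+0+0+0 mod 2 = 1
  c[27] = d·G[:,27] = (00000111111000001110011001)·(00000000000000000000001000) mod 2 = 0+0+0+0+0+0+0+0+0+0+0+0+0+0+0+0+0+0+0+0+0+0+1+0+0+0 mod 2 = 1
  c[28] = d·G[:,28] = (00000111111000001110011001)·(00000000000000000000000100) mod 2 = 0+0+0+0+0+0+0+0+0+0+0+0+0+0+0+0+0+0+0+0+0+0+0+0+0+0 mod 2 = 0
  c[29] = d·G[:,29] = (00000111111000001110011001)·(00000000000000000000000010) mod 2 = 0+0+0+0+0+0+0+0+0+0+0+0+0+0+0+0+0+0+0+0+0+0+0+0+0+0 mod 2 = 0
  c[30] = d·G[:,30] = (00000111111000001110011001)·(00000000000000000000000001) mod 2 = 0+0+0+0+0+0+0+0+0+0+0+0+0+0+0+0+0+0+0+0+0+0+0+0+0+1 mod 2 = 1
Codeword = 0000000001111110000001110011001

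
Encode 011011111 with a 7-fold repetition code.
Repeat each bit 7× and concatenate:
0→0000000  1→1111111  1→1111111  0→0000000  1→1111111  1→1111111  1→1111111  1→1111111  1→1111111
Codeword = 000000011111111111111000000011111111111111111111111111111111111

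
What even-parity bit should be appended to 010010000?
Sum of data bits: 0+1+0+0+1+0+0+0+0 = 2.
2 mod 2 = 0, so parity bit = 0.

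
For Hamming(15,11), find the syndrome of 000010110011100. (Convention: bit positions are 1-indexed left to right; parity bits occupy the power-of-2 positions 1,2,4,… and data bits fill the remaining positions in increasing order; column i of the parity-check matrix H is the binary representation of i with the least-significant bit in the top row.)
Syndrome s = H · r^T (mod 2), r = 000010110011100:
  s[0] = (101010101010101)·(000010110011100) mod 2 = 0+0+0+0+1+0+1+0+0+0+1+0+1+0+0 mod 2 = 0
  s[1] = (011001100110011)·(000010110011100) mod 2 = 0+0+0+0+0+0+1+0+0+0+1+0+0+0+0 mod 2 = 0
  s[2] = (000111100001111)·(000010110011100) mod 2 = 0+0+0+0+1+0+1+0+0+0+0+1+1+0+0 mod 2 = 0
  s[3] = (000000011111111)·(000010110011100) mod 2 = 0+0+0+0+0+0+0+1+0+0+1+1+1+0+0 mod 2 = 0
Syndrome = 0000
s = 0: no error detected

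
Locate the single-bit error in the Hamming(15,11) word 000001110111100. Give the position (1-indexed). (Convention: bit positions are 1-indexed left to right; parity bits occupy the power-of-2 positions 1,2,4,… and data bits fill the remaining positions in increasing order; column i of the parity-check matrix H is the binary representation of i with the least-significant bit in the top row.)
Syndrome s = H · r^T (mod 2), r = 000001110111100:
  s[0] = (101010101010101)·(000001110111100) mod 2 = 0+0+0+0+0+0+1+0+0+0+1+0+1+0+0 mod 2 = 1
  s[1] = (011001100110011)·(000001110111100) mod 2 = 0+0+0+0+0+1+1+0+0+1+1+0+0+0+0 mod 2 = 0
  s[2] = (000111100001111)·(000001110111100) mod 2 = 0+0+0+0+0+1+1+0+0+0+0+1+1+0+0 mod 2 = 0
  s[3] = (000000011111111)·(000001110111100) mod 2 = 0+0+0+0+0+0+0+1+0+1+1+1+1+0+0 mod 2 = 1
Syndrome = 1001
Column i of H is the binary representation of i, so the syndrome is the binary index of the flipped bit.
Read s = 1001 with s[0] as LSB: 1·2^0 + 0·2^1 + 0·2^2 + 1·2^3 = 9.
Error is at bit position 9.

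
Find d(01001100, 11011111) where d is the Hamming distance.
XOR = 10010011, count of 1s = 4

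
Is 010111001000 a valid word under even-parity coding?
Sum of all bits: 0+1+0+1+1+1+0+0+1+0+0+0 = 5; 5 mod 2 = 1. Result is 1 → parity error detected.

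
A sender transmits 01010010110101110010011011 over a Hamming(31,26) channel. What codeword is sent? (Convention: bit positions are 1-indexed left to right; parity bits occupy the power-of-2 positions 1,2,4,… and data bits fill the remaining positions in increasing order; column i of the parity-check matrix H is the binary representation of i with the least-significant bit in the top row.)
Codeword c = d · G (mod 2), d = 01010010110101110010011011:
  c[0] = d·G[:,0] = (01010010110101110010011011)·(11011010101101010101010101) mod 2 = 0+1+0+1+0+0+1+0+1+0+0+1+0+1+0+1+0+0+0+0+0+1+0+0+0+1 mod 2 = 1
  c[1] = d·G[:,1] = (01010010110101110010011011)·(10110110011011001100110011) mod 2 = 0+0+0+1+0+0+1+0+0+1+0+0+0+1+0+0+0+0+0+0+0+1+0+0+1+1 mod 2 = 1
  c[2] = d·G[:,2] = (01010010110101110010011011)·(10000000000000000000000000) mod 2 = 0+0+0+0+0+0+0+0+0+0+0+0+0+0+0+0+0+0+0+0+0+0+0+0+0+0 mod 2 = 0
  c[3] = d·G[:,3] = (01010010110101110010011011)·(01110001111000111100001111) mod 2 = 0+1+0+1+0+0+0+0+1+1+0+0+0+0+1+1+0+0+0+0+0+0+1+0+1+1 mod 2 = 1
  c[4] = d·G[:,4] = (01010010110101110010011011)·(01000000000000000000000000) mod 2 = 0+1+0+0+0+0+0+0+0+0+0+0+0+0+0+0+0+0+0+0+0+0+0+0+0+0 mod 2 = 1
  c[5] = d·G[:,5] = (01010010110101110010011011)·(00100000000000000000000000) mod 2 = 0+0+0+0+0+0+0+0+0+0+0+0+0+0+0+0+0+0+0+0+0+0+0+0+0+0 mod 2 = 0
  c[6] = d·G[:,6] = (01010010110101110010011011)·(00010000000000000000000000) mod 2 = 0+0+0+1+0+0+0+0+0+0+0+0+0+0+0+0+0+0+0+0+0+0+0+0+0+0 mod 2 = 1
  c[7] = d·G[:,7] = (01010010110101110010011011)·(00001111111000000011111111) mod 2 = 0+0+0+0+0+0+1+0+1+1+0+0+0+0+0+0+0+0+1+0+0+1+1+0+1+1 mod 2 = 0
  c[8] = d·G[:,8] = (01010010110101110010011011)·(00001000000000000000000000) mod 2 = 0+0+0+0+0+0+0+0+0+0+0+0+0+0+0+0+0+0+0+0+0+0+0+0+0+0 mod 2 = 0
  c[9] = d·G[:,9] = (01010010110101110010011011)·(00000100000000000000000000) mod 2 = 0+0+0+0+0+0+0+0+0+0+0+0+0+0+0+0+0+0+0+0+0+0+0+0+0+0 mod 2 = 0
  c[10] = d·G[:,10] = (01010010110101110010011011)·(00000010000000000000000000) mod 2 = 0+0+0+0+0+0+1+0+0+0+0+0+0+0+0+0+0+0+0+0+0+0+0+0+0+0 mod 2 = 1
  c[11] = d·G[:,11] = (01010010110101110010011011)·(00000001000000000000000000) mod 2 = 0+0+0+0+0+0+0+0+0+0+0+0+0+0+0+0+0+0+0+0+0+0+0+0+0+0 mod 2 = 0
  c[12] = d·G[:,12] = (01010010110101110010011011)·(00000000100000000000000000) mod 2 = 0+0+0+0+0+0+0+0+1+0+0+0+0+0+0+0+0+0+0+0+0+0+0+0+0+0 mod 2 = 1
  c[13] = d·G[:,13] = (01010010110101110010011011)·(00000000010000000000000000) mod 2 = 0+0+0+0+0+0+0+0+0+1+0+0+0+0+0+0+0+0+0+0+0+0+0+0+0+0 mod 2 = 1
  c[14] = d·G[:,14] = (01010010110101110010011011)·(00000000001000000000000000) mod 2 = 0+0+0+0+0+0+0+0+0+0+0+0+0+0+0+0+0+0+0+0+0+0+0+0+0+0 mod 2 = 0
  c[15] = d·G[:,15] = (01010010110101110010011011)·(00000000000111111111111111) mod 2 = 0+0+0+0+0+0+0+0+0+0+0+1+0+1+1+1+0+0+1+0+0+1+1+0+1+1 mod 2 = 1
  c[16] = d·G[:,16] = (01010010110101110010011011)·(00000000000100000000000000) mod 2 = 0+0+0+0+0+0+0+0+0+0+0+1+0+0+0+0+0+0+0+0+0+0+0+0+0+0 mod 2 = 1
  c[17] = d·G[:,17] = (01010010110101110010011011)·(00000000000010000000000000) mod 2 = 0+0+0+0+0+0+0+0+0+0+0+0+0+0+0+0+0+0+0+0+0+0+0+0+0+0 mod 2 = 0
  c[18] = d·G[:,18] = (01010010110101110010011011)·(00000000000001000000000000) mod 2 = 0+0+0+0+0+0+0+0+0+0+0+0+0+1+0+0+0+0+0+0+0+0+0+0+0+0 mod 2 = 1
  c[19] = d·G[:,19] = (01010010110101110010011011)·(00000000000000100000000000) mod 2 = 0+0+0+0+0+0+0+0+0+0+0+0+0+0+1+0+0+0+0+0+0+0+0+0+0+0 mod 2 = 1
  c[20] = d·G[:,20] = (01010010110101110010011011)·(00000000000000010000000000) mod 2 = 0+0+0+0+0+0+0+0+0+0+0+0+0+0+0+1+0+0+0+0+0+0+0+0+0+0 mod 2 = 1
  c[21] = d·G[:,21] = (01010010110101110010011011)·(00000000000000001000000000) mod 2 = 0+0+0+0+0+0+0+0+0+0+0+0+0+0+0+0+0+0+0+0+0+0+0+0+0+0 mod 2 = 0
  c[22] = d·G[:,22] = (01010010110101110010011011)·(00000000000000000100000000) mod 2 = 0+0+0+0+0+0+0+0+0+0+0+0+0+0+0+0+0+0+0+0+0+0+0+0+0+0 mod 2 = 0
  c[23] = d·G[:,23] = (01010010110101110010011011)·(00000000000000000010000000) mod 2 = 0+0+0+0+0+0+0+0+0+0+0+0+0+0+0+0+0+0+1+0+0+0+0+0+0+0 mod 2 = 1
  c[24] = d·G[:,24] = (01010010110101110010011011)·(00000000000000000001000000) mod 2 = 0+0+0+0+0+0+0+0+0+0+0+0+0+0+0+0+0+0+0+0+0+0+0+0+0+0 mod 2 = 0
  c[25] = d·G[:,25] = (01010010110101110010011011)·(00000000000000000000100000) mod 2 = 0+0+0+0+0+0+0+0+0+0+0+0+0+0+0+0+0+0+0+0+0+0+0+0+0+0 mod 2 = 0
  c[26] = d·G[:,26] = (01010010110101110010011011)·(00000000000000000000010000) mod 2 = 0+0+0+0+0+0+0+0+0+0+0+0+0+0+0+0+0+0+0+0+0+1+0+0+0+0 mod 2 = 1
  c[27] = d·G[:,27] = (01010010110101110010011011)·(00000000000000000000001000) mod 2 = 0+0+0+0+0+0+0+0+0+0+0+0+0+0+0+0+0+0+0+0+0+0+1+0+0+0 mod 2 = 1
  c[28] = d·G[:,28] = (01010010110101110010011011)·(00000000000000000000000100) mod 2 = 0+0+0+0+0+0+0+0+0+0+0+0+0+0+0+0+0+0+0+0+0+0+0+0+0+0 mod 2 = 0
  c[29] = d·G[:,29] = (01010010110101110010011011)·(00000000000000000000000010) mod 2 = 0+0+0+0+0+0+0+0+0+0+0+0+0+0+0+0+0+0+0+0+0+0+0+0+1+0 mod 2 = 1
  c[30] = d·G[:,30] = (01010010110101110010011011)·(00000000000000000000000001) mod 2 = 0+0+0+0+0+0+0+0+0+0+0+0+0+0+0+0+0+0+0+0+0+0+0+0+0+1 mod 2 = 1
Codeword = 1101101000101101101110010011011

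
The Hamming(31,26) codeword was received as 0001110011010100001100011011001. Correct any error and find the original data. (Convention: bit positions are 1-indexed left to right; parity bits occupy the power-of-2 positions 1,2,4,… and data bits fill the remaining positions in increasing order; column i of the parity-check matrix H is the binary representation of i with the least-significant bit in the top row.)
Syndrome s = H · r^T (mod 2), r = 0001110011010100001100011011001:
  s[0] = (1010101010101010101010101010101)·(0001110011010100001100011011001) mod 2 = 0+0+0+0+1+0+0+0+1+0+0+0+0+0+0+0+0+0+1+0+0+0+0+0+1+0+1+0+0+0+1 mod 2 = 0
  s[1] = (0110011001100110011001100110011)·(0001110011010100001100011011001) mod 2 = 0+0+0+0+0+1+0+0+0+1+0+0+0+1+0+0+0+0+1+0+0+0+0+0+0+0+1+0+0+0+1 mod 2 = 0
  s[2] = (0001111000011110000111100001111)·(0001110011010100001100011011001) mod 2 = 0+0+0+1+1+1+0+0+0+0+0+1+0+1+0+0+0+0+0+1+0+0+0+0+0+0+0+1+0+0+1 mod 2 = 0
  s[3] = (0000000111111110000000011111111)·(0001110011010100001100011011001) mod 2 = 0+0+0+0+0+0+0+0+1+1+0+1+0+1+0+0+0+0+0+0+0+0+0+1+1+0+1+1+0+0+1 mod 2 = 1
  s[4] = (0000000000000001111111111111111)·(0001110011010100001100011011001) mod 2 = 0+0+0+0+0+0+0+0+0+0+0+0+0+0+0+0+0+0+1+1+0+0+0+1+1+0+1+1+0+0+1 mod 2 = 1
Syndrome = 00011
Column 24 of H equals this syndrome → error at bit 24 (1-indexed).
Flip bit 24: 0001110011010100001100011011001 → 0001110011010100001100001011001
Extract data bits at positions {3,5,6,7,9,10,11,12,13,14,15,17,18,19,20,21,22,23,24,25,26,27,28,29,30,31}: 01101101010001100001011001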